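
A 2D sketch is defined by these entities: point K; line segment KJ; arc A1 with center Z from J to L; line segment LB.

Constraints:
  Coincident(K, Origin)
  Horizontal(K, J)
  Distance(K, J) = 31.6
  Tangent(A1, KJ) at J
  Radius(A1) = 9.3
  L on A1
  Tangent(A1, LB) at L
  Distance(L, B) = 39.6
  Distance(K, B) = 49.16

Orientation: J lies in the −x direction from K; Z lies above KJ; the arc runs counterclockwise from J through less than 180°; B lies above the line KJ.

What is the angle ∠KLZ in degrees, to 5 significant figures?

171.24°

K is at the origin; KJ is horizontal with |KJ| = 31.6 and J on the −x side, so J = (-31.600, 0.0000). A1 meets KJ tangentially, so ZJ is at right angles to KJ, so Z = J + (0, 9.3) = (-31.600, 9.3000). Since ZL ⟂ LB (tangency), |ZB| = √(9.3² + 39.6²) = 40.677 regardless of where L sits on A1. So B lies on both circle(K, 49.16) and circle(Z, 40.677); the above-KJ intersection is B = (-15.496, 46.654). L is the foot of the tangent from B: L = (-22.444, 7.6682).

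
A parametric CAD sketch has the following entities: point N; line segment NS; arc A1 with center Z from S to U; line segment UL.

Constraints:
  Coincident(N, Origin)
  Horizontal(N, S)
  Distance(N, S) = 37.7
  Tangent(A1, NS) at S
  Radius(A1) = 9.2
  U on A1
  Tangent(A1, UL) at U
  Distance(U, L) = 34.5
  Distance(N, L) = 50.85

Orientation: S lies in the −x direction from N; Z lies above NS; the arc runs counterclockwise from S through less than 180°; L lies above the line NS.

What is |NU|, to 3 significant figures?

29.8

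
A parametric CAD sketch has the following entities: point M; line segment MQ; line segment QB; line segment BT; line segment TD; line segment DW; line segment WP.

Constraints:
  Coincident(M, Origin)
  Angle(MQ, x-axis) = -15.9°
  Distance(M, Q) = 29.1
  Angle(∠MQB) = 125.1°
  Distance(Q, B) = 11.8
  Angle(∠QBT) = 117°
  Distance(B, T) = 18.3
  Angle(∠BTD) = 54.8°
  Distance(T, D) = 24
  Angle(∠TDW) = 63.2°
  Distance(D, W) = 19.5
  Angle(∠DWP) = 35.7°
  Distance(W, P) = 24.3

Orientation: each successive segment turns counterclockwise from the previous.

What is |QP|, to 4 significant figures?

22.61

∠TDW = 63.2° gives DW at -16.00° from the x-axis; with |DW| = 19.5, W = (35.79, -5.631). ∠DWP = 35.7° gives WP at 128.3° from the x-axis; with |WP| = 24.3, P = (20.73, 13.44). Then |QP| = |P − Q| = 22.61.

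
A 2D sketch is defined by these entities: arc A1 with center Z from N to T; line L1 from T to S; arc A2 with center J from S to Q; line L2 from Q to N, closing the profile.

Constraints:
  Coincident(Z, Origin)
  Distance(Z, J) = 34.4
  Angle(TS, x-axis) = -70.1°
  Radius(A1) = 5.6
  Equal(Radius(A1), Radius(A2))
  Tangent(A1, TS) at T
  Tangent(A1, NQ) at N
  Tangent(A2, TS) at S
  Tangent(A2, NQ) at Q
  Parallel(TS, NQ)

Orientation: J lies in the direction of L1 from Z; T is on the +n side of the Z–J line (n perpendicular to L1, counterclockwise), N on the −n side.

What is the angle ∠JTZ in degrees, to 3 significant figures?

80.8°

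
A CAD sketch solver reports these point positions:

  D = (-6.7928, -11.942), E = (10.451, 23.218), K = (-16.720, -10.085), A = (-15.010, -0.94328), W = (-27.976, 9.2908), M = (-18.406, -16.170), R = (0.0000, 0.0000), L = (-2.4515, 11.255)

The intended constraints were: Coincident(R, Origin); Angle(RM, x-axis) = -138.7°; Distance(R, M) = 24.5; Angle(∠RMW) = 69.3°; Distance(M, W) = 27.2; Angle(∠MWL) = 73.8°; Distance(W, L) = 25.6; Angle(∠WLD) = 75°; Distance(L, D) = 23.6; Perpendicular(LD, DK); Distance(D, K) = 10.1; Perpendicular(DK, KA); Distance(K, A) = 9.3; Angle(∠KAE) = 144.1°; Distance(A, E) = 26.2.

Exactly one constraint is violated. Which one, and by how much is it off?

Distance(A, E) = 26.2 — off by 8.90.

R = (0.00, 0.00) ✓; RM at -138.7° ✓; |RM| = 24.50 ✓; ∠RMW = 69.30° ✓; |MW| = 27.20 ✓; ∠MWL = 73.80° ✓; |WL| = 25.60 ✓; ∠WLD = 75.00° ✓; |LD| = 23.60 ✓; ∠(LD, DK) = 90.00° ✓; |DK| = 10.10 ✓; ∠(DK, KA) = 90.00° ✓; |KA| = 9.300 ✓; ∠KAE = 144.1° ✓; |AE| = 35.10 ✗.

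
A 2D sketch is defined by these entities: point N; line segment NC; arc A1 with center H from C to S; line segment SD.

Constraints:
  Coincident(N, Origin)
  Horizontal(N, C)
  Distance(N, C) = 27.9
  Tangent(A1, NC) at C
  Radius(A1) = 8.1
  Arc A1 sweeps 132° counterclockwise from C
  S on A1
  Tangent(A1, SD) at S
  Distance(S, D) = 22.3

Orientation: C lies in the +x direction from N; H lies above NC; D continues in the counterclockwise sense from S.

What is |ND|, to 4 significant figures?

35.59

On A1, C sits at bearing -90° from H; a 132° counterclockwise sweep puts S at bearing 42°, so S = H + 8.1·(cos 42°, sin 42°) = (33.92, 13.52). Tangency of A1 to SD means the radius HS is perpendicular to SD, so SD runs along (−sin 42°, cos 42°); with |SD| = 22.3, D = (19.00, 30.09). Then |ND| = |D − N| = 35.59.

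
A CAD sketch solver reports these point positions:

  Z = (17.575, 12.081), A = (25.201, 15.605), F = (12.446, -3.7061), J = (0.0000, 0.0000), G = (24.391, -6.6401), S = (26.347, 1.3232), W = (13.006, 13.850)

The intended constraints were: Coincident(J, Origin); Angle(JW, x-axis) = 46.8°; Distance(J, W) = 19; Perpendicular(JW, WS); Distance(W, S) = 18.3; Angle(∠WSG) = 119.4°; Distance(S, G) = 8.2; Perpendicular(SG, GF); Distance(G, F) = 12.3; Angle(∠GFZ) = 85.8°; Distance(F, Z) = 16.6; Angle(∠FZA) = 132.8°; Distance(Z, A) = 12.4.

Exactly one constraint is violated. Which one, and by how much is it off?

Distance(Z, A) = 12.4 — off by 4.00.

J = (0.00, 0.00) ✓; JW at 46.80° ✓; |JW| = 19.00 ✓; ∠(JW, WS) = 90.00° ✓; |WS| = 18.30 ✓; ∠WSG = 119.4° ✓; |SG| = 8.200 ✓; ∠(SG, GF) = 90.00° ✓; |GF| = 12.30 ✓; ∠GFZ = 85.80° ✓; |FZ| = 16.60 ✓; ∠FZA = 132.8° ✓; |ZA| = 8.401 ✗.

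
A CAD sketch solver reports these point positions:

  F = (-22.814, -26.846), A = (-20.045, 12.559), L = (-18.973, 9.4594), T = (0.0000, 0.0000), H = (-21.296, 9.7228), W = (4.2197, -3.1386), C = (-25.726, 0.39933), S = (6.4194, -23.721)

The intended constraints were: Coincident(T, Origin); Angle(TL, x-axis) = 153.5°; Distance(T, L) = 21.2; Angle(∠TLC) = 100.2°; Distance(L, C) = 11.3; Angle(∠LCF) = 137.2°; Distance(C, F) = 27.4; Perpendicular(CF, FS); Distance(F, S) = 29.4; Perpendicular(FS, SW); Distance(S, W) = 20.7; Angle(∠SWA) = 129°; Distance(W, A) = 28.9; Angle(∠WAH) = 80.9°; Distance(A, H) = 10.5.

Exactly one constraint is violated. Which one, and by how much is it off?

Distance(A, H) = 10.5 — off by 7.40.

T = (0.00, 0.00) ✓; TL at 153.5° ✓; |TL| = 21.20 ✓; ∠TLC = 100.2° ✓; |LC| = 11.30 ✓; ∠LCF = 137.2° ✓; |CF| = 27.40 ✓; ∠(CF, FS) = 90.00° ✓; |FS| = 29.40 ✓; ∠(FS, SW) = 90.00° ✓; |SW| = 20.70 ✓; ∠SWA = 129.0° ✓; |WA| = 28.90 ✓; ∠WAH = 80.90° ✓; |AH| = 3.100 ✗.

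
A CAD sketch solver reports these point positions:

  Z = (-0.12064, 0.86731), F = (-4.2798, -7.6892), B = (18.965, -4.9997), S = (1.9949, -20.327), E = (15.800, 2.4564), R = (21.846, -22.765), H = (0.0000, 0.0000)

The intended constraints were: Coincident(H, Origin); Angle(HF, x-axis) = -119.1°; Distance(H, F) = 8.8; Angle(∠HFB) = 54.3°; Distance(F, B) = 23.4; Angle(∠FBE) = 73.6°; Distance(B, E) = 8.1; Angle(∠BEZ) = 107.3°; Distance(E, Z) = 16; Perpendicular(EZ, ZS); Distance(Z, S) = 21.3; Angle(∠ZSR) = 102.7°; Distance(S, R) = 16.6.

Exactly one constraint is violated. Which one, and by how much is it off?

Distance(S, R) = 16.6 — off by 3.40.

H = (0.00, 0.00) ✓; HF at -119.1° ✓; |HF| = 8.800 ✓; ∠HFB = 54.30° ✓; |FB| = 23.40 ✓; ∠FBE = 73.60° ✓; |BE| = 8.100 ✓; ∠BEZ = 107.3° ✓; |EZ| = 16.00 ✓; ∠(EZ, ZS) = 90.00° ✓; |ZS| = 21.30 ✓; ∠ZSR = 102.7° ✓; |SR| = 20.00 ✗.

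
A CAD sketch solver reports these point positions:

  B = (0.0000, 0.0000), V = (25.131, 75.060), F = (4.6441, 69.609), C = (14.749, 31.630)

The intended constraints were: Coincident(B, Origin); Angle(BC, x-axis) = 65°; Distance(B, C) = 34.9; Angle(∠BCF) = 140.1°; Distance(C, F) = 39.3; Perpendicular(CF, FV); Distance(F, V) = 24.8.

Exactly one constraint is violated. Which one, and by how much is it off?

Distance(F, V) = 24.8 — off by 3.60.

B = (0.00, 0.00) ✓; BC at 65.00° ✓; |BC| = 34.90 ✓; ∠BCF = 140.1° ✓; |CF| = 39.30 ✓; ∠(CF, FV) = 90.00° ✓; |FV| = 21.20 ✗.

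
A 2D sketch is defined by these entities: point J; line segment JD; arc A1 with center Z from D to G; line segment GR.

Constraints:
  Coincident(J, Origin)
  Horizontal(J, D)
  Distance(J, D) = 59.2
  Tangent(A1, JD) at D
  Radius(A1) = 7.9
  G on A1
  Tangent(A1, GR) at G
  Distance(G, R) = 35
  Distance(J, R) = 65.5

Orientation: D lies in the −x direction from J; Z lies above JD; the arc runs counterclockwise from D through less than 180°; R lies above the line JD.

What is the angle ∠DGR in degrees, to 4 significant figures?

136.2°

Checks: |ZD| = 7.900 ✓; |ZG| = 7.900 ✓; ∠(ZG, GR) = 90.00° ✓; |GR| = 35.00 ✓; |JR| = 65.50 ✓.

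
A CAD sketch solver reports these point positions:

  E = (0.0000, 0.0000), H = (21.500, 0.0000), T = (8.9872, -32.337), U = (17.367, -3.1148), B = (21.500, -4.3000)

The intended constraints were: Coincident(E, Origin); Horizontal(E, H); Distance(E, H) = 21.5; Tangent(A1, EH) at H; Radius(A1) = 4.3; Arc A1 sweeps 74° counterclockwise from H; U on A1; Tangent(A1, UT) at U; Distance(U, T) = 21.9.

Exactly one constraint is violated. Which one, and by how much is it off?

Distance(U, T) = 21.9 — off by 8.50.

E = (0.00, 0.00) ✓; E.y = 0.00, H.y = 0.00 ✓; |EH| = 21.50 ✓; ∠(BH, HE) = 90.00° ✓; |BH| = 4.300 ✓; bearing(B→U) − bearing(B→H) = 74.00° ✓; |BU| = 4.300 ✓; ∠(BU, UT) = 90.00° ✓; |UT| = 30.40 ✗.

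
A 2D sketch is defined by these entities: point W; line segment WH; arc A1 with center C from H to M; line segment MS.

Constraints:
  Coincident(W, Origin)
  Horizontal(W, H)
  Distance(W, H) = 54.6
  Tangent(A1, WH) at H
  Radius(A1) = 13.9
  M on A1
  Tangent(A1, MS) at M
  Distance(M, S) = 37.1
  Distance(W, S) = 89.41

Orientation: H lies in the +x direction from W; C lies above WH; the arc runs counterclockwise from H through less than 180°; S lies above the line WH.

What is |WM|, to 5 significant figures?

69.088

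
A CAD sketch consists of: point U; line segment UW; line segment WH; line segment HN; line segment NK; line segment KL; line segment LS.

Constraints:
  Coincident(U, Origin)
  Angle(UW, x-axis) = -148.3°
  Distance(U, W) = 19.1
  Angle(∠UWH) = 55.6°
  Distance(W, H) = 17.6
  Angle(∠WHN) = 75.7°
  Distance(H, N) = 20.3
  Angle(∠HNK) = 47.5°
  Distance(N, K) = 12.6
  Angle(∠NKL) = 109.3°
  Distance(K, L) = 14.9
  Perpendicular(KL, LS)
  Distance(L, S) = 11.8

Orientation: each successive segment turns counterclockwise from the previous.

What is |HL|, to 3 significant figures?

3.92

U is at the origin; UW runs at -148.3° with length 19.1, so W = (-16.3, -10.0). ∠UWH = 55.6° gives WH at -23.9° from the x-axis; with |WH| = 17.6, H = (-0.160, -17.2). ∠WHN = 75.7° gives HN at 80.4° from the x-axis; with |HN| = 20.3, N = (3.23, 2.85). ∠HNK = 47.5° gives NK at -147° from the x-axis; with |NK| = 12.6, K = (-7.35, -4.00). ∠NKL = 109.3° gives KL at -76.4° from the x-axis; with |KL| = 14.9, L = (-3.85, -18.5). Then |HL| = |L − H| = 3.92.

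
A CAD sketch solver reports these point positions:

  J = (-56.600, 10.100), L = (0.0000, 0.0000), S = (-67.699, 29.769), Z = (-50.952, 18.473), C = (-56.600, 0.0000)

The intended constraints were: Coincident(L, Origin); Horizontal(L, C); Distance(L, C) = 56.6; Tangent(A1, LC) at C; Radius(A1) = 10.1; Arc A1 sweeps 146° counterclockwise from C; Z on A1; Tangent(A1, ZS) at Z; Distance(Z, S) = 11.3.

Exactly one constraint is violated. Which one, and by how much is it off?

Distance(Z, S) = 11.3 — off by 8.90.

L = (0.00, 0.00) ✓; L.y = 0.00, C.y = 0.00 ✓; |LC| = 56.60 ✓; ∠(JC, CL) = 90.00° ✓; |JC| = 10.10 ✓; bearing(J→Z) − bearing(J→C) = 146.0° ✓; |JZ| = 10.10 ✓; ∠(JZ, ZS) = 90.00° ✓; |ZS| = 20.20 ✗.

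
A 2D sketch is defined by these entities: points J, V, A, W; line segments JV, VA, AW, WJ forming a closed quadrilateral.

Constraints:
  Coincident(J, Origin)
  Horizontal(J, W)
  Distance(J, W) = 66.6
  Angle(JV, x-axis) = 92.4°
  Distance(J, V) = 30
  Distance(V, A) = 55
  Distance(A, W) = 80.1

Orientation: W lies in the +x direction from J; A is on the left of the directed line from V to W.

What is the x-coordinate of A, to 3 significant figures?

33.2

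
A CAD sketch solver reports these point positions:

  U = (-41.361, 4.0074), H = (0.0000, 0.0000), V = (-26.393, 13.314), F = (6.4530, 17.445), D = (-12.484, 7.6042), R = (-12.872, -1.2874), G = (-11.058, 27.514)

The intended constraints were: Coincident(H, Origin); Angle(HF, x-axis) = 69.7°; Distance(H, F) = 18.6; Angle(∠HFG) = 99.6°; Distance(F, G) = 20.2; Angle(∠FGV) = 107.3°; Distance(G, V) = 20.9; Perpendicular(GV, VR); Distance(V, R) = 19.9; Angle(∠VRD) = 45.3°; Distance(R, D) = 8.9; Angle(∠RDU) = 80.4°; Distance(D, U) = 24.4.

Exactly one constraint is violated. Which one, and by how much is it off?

Distance(D, U) = 24.4 — off by 4.70.

H = (0.00, 0.00) ✓; HF at 69.70° ✓; |HF| = 18.60 ✓; ∠HFG = 99.60° ✓; |FG| = 20.20 ✓; ∠FGV = 107.3° ✓; |GV| = 20.90 ✓; ∠(GV, VR) = 90.00° ✓; |VR| = 19.90 ✓; ∠VRD = 45.30° ✓; |RD| = 8.900 ✓; ∠RDU = 80.40° ✓; |DU| = 29.10 ✗.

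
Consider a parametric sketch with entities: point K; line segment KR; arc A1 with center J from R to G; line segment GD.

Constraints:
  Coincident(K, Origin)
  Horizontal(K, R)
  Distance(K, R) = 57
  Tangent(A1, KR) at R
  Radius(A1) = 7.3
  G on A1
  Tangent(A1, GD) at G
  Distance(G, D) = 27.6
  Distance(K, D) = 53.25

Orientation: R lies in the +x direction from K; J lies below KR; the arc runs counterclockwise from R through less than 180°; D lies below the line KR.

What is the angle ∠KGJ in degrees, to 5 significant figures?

170.64°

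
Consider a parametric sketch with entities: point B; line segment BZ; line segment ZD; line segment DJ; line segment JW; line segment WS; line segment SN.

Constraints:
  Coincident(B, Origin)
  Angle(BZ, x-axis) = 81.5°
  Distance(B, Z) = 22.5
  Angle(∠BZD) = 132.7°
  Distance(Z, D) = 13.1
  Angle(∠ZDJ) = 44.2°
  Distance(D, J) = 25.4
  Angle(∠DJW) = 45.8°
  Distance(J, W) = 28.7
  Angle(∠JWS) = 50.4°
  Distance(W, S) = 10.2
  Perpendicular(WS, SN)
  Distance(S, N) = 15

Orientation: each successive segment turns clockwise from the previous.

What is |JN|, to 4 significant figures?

10.78

∠JWS = 50.4° gives WS at -5.400° from the x-axis; with |WS| = 10.2, S = (3.076, 27.51). The perpendicularity gives SN at right angles to WS, so SN runs at -95.40°; with |SN| = 15.0, N = (1.664, 12.58). Then |JN| = |N − J| = 10.78.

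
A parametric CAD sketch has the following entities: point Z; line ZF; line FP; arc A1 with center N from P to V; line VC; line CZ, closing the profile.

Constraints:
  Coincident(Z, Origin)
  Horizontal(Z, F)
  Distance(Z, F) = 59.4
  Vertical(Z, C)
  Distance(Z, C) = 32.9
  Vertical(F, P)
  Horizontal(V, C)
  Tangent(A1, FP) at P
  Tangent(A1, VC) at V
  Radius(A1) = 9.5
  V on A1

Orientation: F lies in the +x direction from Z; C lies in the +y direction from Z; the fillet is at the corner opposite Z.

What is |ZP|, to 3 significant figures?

63.8

Z is at the origin; Z and F share the same y with |ZF| = 59.4 and F on the +x side, so F = (59.4, 0.00). Z and C share the same x with |ZC| = 32.9 and C on the +y side, so C = (0.00, 32.9). The virtual corner opposite Z is at (59.4, 32.9). A1 meets FP tangentially, so NP is at right angles to FP and the tangent condition forces NV to be normal to VC, with radius 9.5, so the center N sits 9.5 in from both sides at N = (49.9, 23.4). That places the tangent points at P = (59.4, 23.4) on FP and V = (49.9, 32.9) on VC. Then |ZP| = |P − Z| = 63.8.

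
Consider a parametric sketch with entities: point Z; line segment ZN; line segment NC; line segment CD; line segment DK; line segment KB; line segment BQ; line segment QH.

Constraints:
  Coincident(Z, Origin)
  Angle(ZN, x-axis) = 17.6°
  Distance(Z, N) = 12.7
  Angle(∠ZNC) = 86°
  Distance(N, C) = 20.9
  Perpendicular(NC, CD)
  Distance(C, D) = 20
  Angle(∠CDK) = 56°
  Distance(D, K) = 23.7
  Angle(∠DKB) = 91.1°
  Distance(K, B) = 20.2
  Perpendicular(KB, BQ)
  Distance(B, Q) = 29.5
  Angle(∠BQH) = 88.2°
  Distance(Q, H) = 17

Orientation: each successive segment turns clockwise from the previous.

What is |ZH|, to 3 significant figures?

27.4

Z is at the origin; ZN runs at 17.6° with length 12.7, so N = (12.1, 3.84). ∠ZNC = 86.0° gives NC at -76.4° from the x-axis; with |NC| = 20.9, C = (17.0, -16.5). The perpendicularity gives CD at right angles to NC, so CD runs at -166°; with |CD| = 20.0, D = (-2.42, -21.2). ∠CDK = 56.0° gives DK at 69.6° from the x-axis; with |DK| = 23.7, K = (5.84, 1.04). ∠DKB = 91.1° gives KB at -19.3° from the x-axis; with |KB| = 20.2, B = (24.9, -5.64). KB ⟂ BQ, so BQ runs at -109°; with |BQ| = 29.5, Q = (15.2, -33.5). ∠BQH = 88.2° gives QH at 159° from the x-axis; with |QH| = 17.0, H = (-0.704, -27.4). Then |ZH| = |H − Z| = 27.4.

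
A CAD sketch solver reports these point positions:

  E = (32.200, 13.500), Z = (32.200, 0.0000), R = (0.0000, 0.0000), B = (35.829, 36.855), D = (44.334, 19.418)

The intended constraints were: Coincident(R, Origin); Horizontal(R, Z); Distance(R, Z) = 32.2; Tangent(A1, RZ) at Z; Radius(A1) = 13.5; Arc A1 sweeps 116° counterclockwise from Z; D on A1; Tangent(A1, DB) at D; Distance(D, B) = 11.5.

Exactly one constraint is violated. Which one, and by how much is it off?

Distance(D, B) = 11.5 — off by 7.90.

R = (0.00, 0.00) ✓; R.y = 0.00, Z.y = 0.00 ✓; |RZ| = 32.20 ✓; ∠(EZ, ZR) = 90.00° ✓; |EZ| = 13.50 ✓; bearing(E→D) − bearing(E→Z) = 116.0° ✓; |ED| = 13.50 ✓; ∠(ED, DB) = 90.00° ✓; |DB| = 19.40 ✗.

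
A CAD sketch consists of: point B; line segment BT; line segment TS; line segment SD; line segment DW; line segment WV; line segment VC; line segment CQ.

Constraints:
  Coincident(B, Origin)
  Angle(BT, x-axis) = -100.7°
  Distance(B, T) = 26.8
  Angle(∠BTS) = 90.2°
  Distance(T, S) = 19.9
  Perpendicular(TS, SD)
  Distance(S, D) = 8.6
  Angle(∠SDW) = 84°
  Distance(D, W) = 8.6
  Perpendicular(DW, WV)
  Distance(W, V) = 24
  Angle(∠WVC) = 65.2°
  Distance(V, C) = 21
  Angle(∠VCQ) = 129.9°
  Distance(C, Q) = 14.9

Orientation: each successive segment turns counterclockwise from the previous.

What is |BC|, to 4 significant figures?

45.40

The perpendicularity gives WV at right angles to DW, so WV runs at -94.90°; with |WV| = 24.0, V = (5.573, -44.83). ∠WVC = 65.2° gives VC at 19.90° from the x-axis; with |VC| = 21.0, C = (25.32, -37.68). Then |BC| = |C − B| = 45.40.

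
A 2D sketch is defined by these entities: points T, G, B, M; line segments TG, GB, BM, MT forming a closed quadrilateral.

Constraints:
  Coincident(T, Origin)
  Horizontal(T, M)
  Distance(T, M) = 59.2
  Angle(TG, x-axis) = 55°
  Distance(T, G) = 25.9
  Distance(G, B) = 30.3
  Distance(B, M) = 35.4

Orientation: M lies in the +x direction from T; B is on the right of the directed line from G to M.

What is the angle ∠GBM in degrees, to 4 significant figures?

96.57°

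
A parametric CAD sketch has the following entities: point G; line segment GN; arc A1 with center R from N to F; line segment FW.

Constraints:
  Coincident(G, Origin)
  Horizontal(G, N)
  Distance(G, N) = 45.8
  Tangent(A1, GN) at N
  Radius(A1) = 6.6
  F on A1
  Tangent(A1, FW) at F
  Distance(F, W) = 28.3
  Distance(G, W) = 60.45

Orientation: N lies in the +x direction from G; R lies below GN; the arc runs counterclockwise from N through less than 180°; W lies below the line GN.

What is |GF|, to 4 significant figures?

40.53

Checks: |RF| = 6.600 ✓; ∠(RF, FW) = 90.00° ✓; |FW| = 28.30 ✓; |GW| = 60.45 ✓.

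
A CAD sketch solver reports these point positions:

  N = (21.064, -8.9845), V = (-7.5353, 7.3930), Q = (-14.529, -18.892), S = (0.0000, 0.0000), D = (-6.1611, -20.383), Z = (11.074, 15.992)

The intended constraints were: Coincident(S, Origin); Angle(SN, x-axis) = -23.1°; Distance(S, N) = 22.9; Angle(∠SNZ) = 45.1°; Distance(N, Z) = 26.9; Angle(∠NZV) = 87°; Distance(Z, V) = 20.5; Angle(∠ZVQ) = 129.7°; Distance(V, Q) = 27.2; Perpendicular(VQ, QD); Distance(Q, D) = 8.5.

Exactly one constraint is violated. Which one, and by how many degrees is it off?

Perpendicular(VQ, QD) — off by 4.80°.

S = (0.00, 0.00) ✓; SN at -23.10° ✓; |SN| = 22.90 ✓; ∠SNZ = 45.10° ✓; |NZ| = 26.90 ✓; ∠NZV = 87.00° ✓; |ZV| = 20.50 ✓; ∠ZVQ = 129.7° ✓; |VQ| = 27.20 ✓; ∠(VQ, QD) = 94.80° ✗; |QD| = 8.500 ✓.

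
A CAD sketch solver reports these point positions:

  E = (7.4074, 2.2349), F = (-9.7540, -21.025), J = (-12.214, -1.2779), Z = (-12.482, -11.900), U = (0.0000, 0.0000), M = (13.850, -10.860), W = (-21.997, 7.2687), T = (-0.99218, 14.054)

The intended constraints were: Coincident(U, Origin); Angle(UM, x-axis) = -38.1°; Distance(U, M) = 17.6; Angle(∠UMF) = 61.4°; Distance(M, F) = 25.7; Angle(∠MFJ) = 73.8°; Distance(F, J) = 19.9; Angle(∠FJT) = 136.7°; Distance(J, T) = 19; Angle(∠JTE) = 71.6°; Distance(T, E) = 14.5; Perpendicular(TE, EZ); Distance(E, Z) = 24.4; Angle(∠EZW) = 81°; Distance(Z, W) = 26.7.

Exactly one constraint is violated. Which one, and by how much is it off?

Distance(Z, W) = 26.7 — off by 5.30.

U = (0.00, 0.00) ✓; UM at -38.10° ✓; |UM| = 17.60 ✓; ∠UMF = 61.40° ✓; |MF| = 25.70 ✓; ∠MFJ = 73.80° ✓; |FJ| = 19.90 ✓; ∠FJT = 136.7° ✓; |JT| = 19.00 ✓; ∠JTE = 71.60° ✓; |TE| = 14.50 ✓; ∠(TE, EZ) = 90.00° ✓; |EZ| = 24.40 ✓; ∠EZW = 81.00° ✓; |ZW| = 21.40 ✗.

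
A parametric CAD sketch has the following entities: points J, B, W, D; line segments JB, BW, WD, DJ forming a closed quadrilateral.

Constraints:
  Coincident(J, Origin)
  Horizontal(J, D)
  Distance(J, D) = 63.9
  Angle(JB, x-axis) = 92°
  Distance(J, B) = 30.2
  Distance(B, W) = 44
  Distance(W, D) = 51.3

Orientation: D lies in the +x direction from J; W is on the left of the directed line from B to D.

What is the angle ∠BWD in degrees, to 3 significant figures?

97.2°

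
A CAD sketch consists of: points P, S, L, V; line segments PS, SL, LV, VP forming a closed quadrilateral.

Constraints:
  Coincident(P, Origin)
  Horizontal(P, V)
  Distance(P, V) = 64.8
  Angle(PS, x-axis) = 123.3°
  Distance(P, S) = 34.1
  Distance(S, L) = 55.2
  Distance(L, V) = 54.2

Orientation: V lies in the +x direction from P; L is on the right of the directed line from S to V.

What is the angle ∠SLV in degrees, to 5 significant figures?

107.54°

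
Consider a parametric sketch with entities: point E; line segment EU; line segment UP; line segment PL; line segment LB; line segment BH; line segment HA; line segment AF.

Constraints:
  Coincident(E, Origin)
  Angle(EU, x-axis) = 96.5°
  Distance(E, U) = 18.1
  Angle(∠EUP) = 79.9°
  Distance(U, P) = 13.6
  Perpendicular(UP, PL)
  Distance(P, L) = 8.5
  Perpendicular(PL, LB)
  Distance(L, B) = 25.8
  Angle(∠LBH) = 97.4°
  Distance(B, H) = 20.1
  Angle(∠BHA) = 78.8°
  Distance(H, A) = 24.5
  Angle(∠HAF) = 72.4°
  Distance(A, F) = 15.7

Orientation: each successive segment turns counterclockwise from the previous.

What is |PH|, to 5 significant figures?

30.604

PL ⟂ LB, so LB runs at 16.600°; with |LB| = 25.8, B = (12.071, 13.323). ∠LBH = 97.4° gives BH at 99.200° from the x-axis; with |BH| = 20.1, H = (8.8573, 33.165). Then |PH| = |H − P| = 30.604.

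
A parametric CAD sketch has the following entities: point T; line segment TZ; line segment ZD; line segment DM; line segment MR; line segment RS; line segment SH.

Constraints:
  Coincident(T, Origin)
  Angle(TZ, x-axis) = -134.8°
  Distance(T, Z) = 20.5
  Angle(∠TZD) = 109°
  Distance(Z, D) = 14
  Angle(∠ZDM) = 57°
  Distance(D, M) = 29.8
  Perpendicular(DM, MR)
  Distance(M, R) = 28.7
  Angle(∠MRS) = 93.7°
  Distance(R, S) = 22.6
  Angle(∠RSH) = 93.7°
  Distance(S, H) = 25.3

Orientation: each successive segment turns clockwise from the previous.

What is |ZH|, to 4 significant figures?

7.599

T is at the origin; TZ runs at -134.8° with length 20.5, so Z = (-14.45, -14.55). ∠TZD = 109.0° gives ZD at 154.2° from the x-axis; with |ZD| = 14.0, D = (-27.05, -8.453). ∠ZDM = 57.0° gives DM at 31.20° from the x-axis; with |DM| = 29.8, M = (-1.560, 6.984). DM is perpendicular to MR, so MR runs at -58.80°; with |MR| = 28.7, R = (13.31, -17.56). ∠MRS = 93.7° gives RS at -145.1° from the x-axis; with |RS| = 22.6, S = (-5.228, -30.50). ∠RSH = 93.7° gives SH at 128.6° from the x-axis; with |SH| = 25.3, H = (-21.01, -10.72). Then |ZH| = |H − Z| = 7.599.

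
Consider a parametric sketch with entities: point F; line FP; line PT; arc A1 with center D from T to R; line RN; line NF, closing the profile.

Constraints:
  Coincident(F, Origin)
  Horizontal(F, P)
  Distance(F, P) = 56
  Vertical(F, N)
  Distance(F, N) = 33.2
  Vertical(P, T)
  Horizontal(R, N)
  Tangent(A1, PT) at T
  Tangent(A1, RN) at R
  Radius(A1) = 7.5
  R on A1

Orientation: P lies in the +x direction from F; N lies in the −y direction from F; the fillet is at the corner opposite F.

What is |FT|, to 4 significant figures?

61.62

F is at the origin; FP is horizontal with |FP| = 56.0 and P on the +x side, so P = (56.00, 0.000). FN is vertical with |FN| = 33.2 and N on the −y side, so N = (0.000, -33.20). The virtual corner opposite F is at (56.00, -33.20). Tangency of A1 to PT means the radius DT is perpendicular to PT and the tangent condition forces DR to be normal to RN, with radius 7.5, so the center D sits 7.5 in from both sides at D = (48.50, -25.70). That places the tangent points at T = (56.00, -25.70) on PT and R = (48.50, -33.20) on RN. Then |FT| = |T − F| = 61.62.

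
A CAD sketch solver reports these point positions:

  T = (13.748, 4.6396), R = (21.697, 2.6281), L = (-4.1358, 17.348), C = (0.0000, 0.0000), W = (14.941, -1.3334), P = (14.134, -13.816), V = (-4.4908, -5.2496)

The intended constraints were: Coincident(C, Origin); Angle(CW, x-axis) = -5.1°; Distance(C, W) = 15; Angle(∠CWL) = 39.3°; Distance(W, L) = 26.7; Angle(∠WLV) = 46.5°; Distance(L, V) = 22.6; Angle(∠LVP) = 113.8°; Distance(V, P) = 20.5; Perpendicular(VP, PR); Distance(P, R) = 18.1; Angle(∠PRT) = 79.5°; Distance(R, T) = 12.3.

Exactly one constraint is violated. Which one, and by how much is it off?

Distance(R, T) = 12.3 — off by 4.10.

C = (0.00, 0.00) ✓; CW at -5.100° ✓; |CW| = 15.00 ✓; ∠CWL = 39.30° ✓; |WL| = 26.70 ✓; ∠WLV = 46.50° ✓; |LV| = 22.60 ✓; ∠LVP = 113.8° ✓; |VP| = 20.50 ✓; ∠(VP, PR) = 90.00° ✓; |PR| = 18.10 ✓; ∠PRT = 79.50° ✓; |RT| = 8.200 ✗.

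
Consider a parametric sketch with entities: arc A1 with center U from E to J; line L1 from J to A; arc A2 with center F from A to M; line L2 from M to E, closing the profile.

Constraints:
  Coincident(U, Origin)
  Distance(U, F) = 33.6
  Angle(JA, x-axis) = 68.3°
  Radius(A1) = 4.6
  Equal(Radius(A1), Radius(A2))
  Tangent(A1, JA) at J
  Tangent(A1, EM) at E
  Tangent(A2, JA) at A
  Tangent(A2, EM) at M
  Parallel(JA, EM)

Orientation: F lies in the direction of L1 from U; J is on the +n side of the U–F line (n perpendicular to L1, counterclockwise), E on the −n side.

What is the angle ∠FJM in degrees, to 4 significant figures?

7.517°

The slot axis is L1's direction at 68.3°, so u = (cos 68.3°, sin 68.3°) = (0.3697, 0.9291) and n = (−sin 68.3°, cos 68.3°) = (-0.9291, 0.3697). U is at the origin and F lies 33.6 along u from U, so F = 33.6·u = (12.42, 31.22). Tangency of A1 to both parallel lines with radius 4.6 puts J and E at U ± 4.6·n: J = (-4.274, 1.701), E = (4.274, -1.701). Equal radii place A and M the same way about F: A = F + 4.6·n = (8.149, 32.92), M = F − 4.6·n = (16.70, 29.52). Then cos ∠FJM = JF·JM / (|JF||JM|), giving 7.517°.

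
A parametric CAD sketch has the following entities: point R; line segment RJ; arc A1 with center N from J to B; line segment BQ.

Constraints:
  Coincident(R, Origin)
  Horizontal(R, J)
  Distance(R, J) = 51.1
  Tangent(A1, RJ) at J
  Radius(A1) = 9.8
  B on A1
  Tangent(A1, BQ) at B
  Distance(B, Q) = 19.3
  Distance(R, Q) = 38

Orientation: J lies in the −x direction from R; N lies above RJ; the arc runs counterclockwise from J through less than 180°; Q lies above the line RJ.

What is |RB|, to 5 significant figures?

43.207

Checks: |NB| = 9.800 ✓; ∠(NB, BQ) = 90.00° ✓; |BQ| = 19.30 ✓; |RQ| = 38.00 ✓.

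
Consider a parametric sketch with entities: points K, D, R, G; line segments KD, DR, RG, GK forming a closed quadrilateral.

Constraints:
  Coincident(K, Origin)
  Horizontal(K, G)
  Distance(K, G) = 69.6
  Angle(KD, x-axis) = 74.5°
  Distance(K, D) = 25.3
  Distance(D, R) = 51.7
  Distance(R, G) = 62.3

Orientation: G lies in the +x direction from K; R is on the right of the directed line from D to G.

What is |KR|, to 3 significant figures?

30.0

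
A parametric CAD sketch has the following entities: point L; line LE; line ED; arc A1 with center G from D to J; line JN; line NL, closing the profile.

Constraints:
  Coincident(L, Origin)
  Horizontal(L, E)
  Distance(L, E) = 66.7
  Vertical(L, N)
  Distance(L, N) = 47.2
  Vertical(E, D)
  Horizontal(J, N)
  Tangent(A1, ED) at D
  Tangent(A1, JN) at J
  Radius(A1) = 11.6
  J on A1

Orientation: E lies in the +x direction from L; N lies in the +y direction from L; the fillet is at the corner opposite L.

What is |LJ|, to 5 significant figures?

72.552

The virtual corner opposite L is at (66.700, 47.200). Tangency of A1 to ED means the radius GD is perpendicular to ED and the tangent condition forces GJ to be normal to JN, with radius 11.6, so the center G sits 11.6 in from both sides at G = (55.100, 35.600). That places the tangent points at D = (66.700, 35.600) on ED and J = (55.100, 47.200) on JN. Then |LJ| = |J − L| = 72.552.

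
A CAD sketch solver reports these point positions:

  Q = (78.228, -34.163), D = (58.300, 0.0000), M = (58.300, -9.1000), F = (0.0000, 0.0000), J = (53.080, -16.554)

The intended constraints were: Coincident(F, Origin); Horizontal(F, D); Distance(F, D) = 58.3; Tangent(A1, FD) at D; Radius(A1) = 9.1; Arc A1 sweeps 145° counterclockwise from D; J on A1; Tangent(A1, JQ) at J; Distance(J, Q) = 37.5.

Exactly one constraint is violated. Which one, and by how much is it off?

Distance(J, Q) = 37.5 — off by 6.80.

F = (0.00, 0.00) ✓; F.y = 0.00, D.y = 0.00 ✓; |FD| = 58.30 ✓; ∠(MD, DF) = 90.00° ✓; |MD| = 9.100 ✓; bearing(M→J) − bearing(M→D) = 145.0° ✓; |MJ| = 9.100 ✓; ∠(MJ, JQ) = 90.00° ✓; |JQ| = 30.70 ✗.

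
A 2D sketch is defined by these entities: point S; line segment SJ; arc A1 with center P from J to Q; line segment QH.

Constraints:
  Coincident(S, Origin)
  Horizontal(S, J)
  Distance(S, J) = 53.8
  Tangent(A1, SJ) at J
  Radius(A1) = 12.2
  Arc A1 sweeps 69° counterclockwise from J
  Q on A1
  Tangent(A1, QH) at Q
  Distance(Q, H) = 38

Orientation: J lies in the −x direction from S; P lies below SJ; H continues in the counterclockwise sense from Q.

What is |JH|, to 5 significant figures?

50.006

On A1, J sits at bearing 90° from P; a 69° counterclockwise sweep puts Q at bearing 159°, so Q = P + 12.2·(cos 159°, sin 159°) = (-65.190, -7.8279). A1 meets QH tangentially, so PQ is at right angles to QH, so QH runs along (−sin 159°, cos 159°); with |QH| = 38.0, H = (-78.808, -43.304). Then |JH| = |H − J| = 50.006.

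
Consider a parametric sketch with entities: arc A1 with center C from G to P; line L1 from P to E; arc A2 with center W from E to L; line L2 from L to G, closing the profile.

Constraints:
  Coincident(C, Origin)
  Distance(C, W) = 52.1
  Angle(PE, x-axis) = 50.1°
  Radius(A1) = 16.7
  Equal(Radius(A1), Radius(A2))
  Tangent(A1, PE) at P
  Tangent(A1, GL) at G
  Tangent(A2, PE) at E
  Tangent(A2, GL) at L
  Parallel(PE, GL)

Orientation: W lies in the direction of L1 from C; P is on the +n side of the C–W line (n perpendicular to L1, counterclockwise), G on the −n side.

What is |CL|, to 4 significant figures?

54.71

Tangency of A1 to both parallel lines with radius 16.7 puts P and G at C ± 16.7·n: P = (-12.81, 10.71), G = (12.81, -10.71). Equal radii place E and L the same way about W: E = W + 16.7·n = (20.61, 50.68), L = W − 16.7·n = (46.23, 29.26). Then |CL| = |L − C| = 54.71.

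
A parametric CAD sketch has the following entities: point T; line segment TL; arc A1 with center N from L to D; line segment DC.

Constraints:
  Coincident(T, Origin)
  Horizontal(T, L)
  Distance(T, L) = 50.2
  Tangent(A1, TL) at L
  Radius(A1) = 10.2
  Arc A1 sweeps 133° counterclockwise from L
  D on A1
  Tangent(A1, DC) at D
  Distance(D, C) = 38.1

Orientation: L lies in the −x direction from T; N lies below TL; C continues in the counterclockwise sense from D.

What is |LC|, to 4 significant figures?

48.68

On A1, L sits at bearing 90° from N; a 133° counterclockwise sweep puts D at bearing 223°, so D = N + 10.2·(cos 223°, sin 223°) = (-57.66, -17.16). The tangent condition forces ND to be normal to DC, so DC runs along (−sin 223°, cos 223°); with |DC| = 38.1, C = (-31.68, -45.02). Then |LC| = |C − L| = 48.68.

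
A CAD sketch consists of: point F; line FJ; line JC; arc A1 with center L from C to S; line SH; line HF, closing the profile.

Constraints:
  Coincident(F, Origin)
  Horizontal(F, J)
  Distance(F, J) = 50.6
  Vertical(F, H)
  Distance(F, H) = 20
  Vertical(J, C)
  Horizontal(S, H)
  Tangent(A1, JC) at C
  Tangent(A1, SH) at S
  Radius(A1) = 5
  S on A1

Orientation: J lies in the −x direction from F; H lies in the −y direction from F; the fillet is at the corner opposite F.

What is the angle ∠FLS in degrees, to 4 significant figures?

108.2°

The virtual corner opposite F is at (-50.60, -20.00). Tangency of A1 to JC means the radius LC is perpendicular to JC and A1 meets SH tangentially, so LS is at right angles to SH, with radius 5.0, so the center L sits 5.0 in from both sides at L = (-45.60, -15.00). That places the tangent points at C = (-50.60, -15.00) on JC and S = (-45.60, -20.00) on SH. Then cos ∠FLS = LF·LS / (|LF||LS|), giving 108.2°.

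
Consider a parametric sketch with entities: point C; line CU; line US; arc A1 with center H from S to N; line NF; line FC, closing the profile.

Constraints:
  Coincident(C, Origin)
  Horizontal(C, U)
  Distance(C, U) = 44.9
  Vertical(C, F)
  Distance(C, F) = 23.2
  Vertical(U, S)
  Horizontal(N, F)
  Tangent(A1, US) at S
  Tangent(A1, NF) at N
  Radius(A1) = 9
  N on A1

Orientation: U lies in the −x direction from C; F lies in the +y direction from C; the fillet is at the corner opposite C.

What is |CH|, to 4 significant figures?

38.61

C is at the origin; CU is horizontal with |CU| = 44.9 and U on the −x side, so U = (-44.90, 0.000). C and F share the same x with |CF| = 23.2 and F on the +y side, so F = (0.000, 23.20). The virtual corner opposite C is at (-44.90, 23.20). Tangency of A1 to US means the radius HS is perpendicular to US and since A1 is tangent to NF there, HN ⟂ NF, with radius 9.0, so the center H sits 9.0 in from both sides at H = (-35.90, 14.20). Then |CH| = |H − C| = 38.61.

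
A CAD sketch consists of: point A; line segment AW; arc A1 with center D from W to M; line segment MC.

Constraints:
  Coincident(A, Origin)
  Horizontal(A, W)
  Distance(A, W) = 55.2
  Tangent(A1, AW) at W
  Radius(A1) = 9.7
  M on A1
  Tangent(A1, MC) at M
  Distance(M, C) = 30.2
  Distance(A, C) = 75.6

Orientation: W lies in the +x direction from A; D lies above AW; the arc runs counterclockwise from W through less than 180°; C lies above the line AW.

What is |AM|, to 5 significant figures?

65.658

A is at the origin; AW is horizontal with |AW| = 55.2 and W on the +x side, so W = (55.200, 0.0000). Tangency of A1 to AW means the radius DW is perpendicular to AW, so D = W + (0, 9.7) = (55.200, 9.7000). Since DM ⟂ MC (tangency), |DC| = √(9.7² + 30.2²) = 31.720 regardless of where M sits on A1. So C lies on both circle(A, 75.6) and circle(D, 31.720); the above-AW intersection is C = (64.051, 40.160). M is the foot of the tangent from C: M = (64.896, 9.9714).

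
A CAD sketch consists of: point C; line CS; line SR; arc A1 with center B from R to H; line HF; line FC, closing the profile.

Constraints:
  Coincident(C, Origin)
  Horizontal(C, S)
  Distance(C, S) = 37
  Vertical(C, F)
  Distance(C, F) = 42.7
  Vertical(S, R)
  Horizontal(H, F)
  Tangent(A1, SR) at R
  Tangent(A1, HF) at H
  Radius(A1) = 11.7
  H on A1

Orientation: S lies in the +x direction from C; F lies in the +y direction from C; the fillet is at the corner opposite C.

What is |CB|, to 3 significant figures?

40.0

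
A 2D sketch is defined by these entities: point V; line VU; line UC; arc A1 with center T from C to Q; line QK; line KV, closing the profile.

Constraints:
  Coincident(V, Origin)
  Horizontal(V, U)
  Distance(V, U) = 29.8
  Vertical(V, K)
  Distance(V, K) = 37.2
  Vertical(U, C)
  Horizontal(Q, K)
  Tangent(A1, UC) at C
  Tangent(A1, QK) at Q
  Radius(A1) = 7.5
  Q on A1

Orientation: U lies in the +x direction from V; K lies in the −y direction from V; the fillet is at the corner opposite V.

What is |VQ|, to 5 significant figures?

43.372

V is at the origin; VU is horizontal with |VU| = 29.8 and U on the +x side, so U = (29.800, 0.0000). V and K share the same x with |VK| = 37.2 and K on the −y side, so K = (0.0000, -37.200). The virtual corner opposite V is at (29.800, -37.200). Since A1 is tangent to UC there, TC ⟂ UC and the tangent condition forces TQ to be normal to QK, with radius 7.5, so the center T sits 7.5 in from both sides at T = (22.300, -29.700). That places the tangent points at C = (29.800, -29.700) on UC and Q = (22.300, -37.200) on QK. Then |VQ| = |Q − V| = 43.372.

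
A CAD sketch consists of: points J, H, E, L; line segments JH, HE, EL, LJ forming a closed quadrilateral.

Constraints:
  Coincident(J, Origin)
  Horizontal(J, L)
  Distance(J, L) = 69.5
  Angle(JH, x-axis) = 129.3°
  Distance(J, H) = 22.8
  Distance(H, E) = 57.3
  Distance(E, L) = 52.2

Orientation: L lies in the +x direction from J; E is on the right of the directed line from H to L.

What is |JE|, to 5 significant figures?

34.535

J is at the origin; JL is horizontal with |JL| = 69.5 and L in +x, so L = (69.5, 0). JH runs at 129.3° with |JH| = 22.8, so H = (-14.441, 17.644). E is determined by |HE| = 57.3 and |EL| = 52.2 together: it lies at the intersection of circle(H, 57.3) and circle(L, 52.2). With |HL| = 85.775, the foot of the radical line on HL is 46.143 from H and the perpendicular offset is √(57.3² − 46.143²) = 33.972. Taking the right-of-HL solution: E = (23.727, -25.094).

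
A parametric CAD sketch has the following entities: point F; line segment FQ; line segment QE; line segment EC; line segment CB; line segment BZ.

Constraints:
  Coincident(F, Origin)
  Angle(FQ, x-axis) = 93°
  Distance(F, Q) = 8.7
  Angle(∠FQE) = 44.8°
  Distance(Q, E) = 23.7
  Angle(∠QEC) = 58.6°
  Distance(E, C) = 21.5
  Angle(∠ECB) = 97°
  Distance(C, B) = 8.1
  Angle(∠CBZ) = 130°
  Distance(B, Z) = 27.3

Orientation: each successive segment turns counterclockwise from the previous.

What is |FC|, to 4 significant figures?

13.76

F is at the origin; FQ runs at 93.0° with length 8.7, so Q = (-0.4553, 8.688). ∠FQE = 44.8° gives QE at -131.8° from the x-axis; with |QE| = 23.7, E = (-16.25, -8.980). ∠QEC = 58.6° gives EC at -10.40° from the x-axis; with |EC| = 21.5, C = (4.895, -12.86). Then |FC| = |C − F| = 13.76.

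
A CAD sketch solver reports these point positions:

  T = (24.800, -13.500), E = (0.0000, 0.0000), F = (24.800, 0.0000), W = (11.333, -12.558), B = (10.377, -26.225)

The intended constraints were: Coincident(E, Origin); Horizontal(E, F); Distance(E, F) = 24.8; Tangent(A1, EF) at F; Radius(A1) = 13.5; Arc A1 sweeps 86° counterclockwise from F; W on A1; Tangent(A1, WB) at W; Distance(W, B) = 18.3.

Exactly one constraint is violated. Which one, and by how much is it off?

Distance(W, B) = 18.3 — off by 4.60.

E = (0.00, 0.00) ✓; E.y = 0.00, F.y = 0.00 ✓; |EF| = 24.80 ✓; ∠(TF, FE) = 90.00° ✓; |TF| = 13.50 ✓; bearing(T→W) − bearing(T→F) = 86.00° ✓; |TW| = 13.50 ✓; ∠(TW, WB) = 90.00° ✓; |WB| = 13.70 ✗.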